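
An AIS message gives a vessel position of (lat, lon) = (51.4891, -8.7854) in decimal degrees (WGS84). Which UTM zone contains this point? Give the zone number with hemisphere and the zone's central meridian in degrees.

Zone 29N, central meridian -9°

UTM zone = ⌊(λ + 180)/6⌋ + 1; -8.7854° ∈ [-12°, -6°) → zone 29.
Hemisphere: N (φ ≥ 0).
Central meridian λ₀ = 6×29 − 183 = -9°.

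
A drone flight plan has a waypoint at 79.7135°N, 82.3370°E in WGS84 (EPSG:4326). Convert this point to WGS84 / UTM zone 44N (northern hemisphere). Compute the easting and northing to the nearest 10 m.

Zone 44 central meridian λ₀ = 6×44 − 183 = 81°; Δλ = +1.3370°.
Transverse Mercator on WGS84 with k₀ = 0.9996 gives E = 526650.987 m, N = 8849914.286 m.

E 526650 m, N 8849910 m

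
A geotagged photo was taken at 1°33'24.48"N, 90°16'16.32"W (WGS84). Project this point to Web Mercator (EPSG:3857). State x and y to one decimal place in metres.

Web Mercator is spherical with R = a = 6378137 m.
x = R·λ = 6378137 × -1.575529660 = -10048944.017 m.
y = R·ln tan(π/4 + φ/2) = 6378137 × 0.027174630 = 173323.511 m.

x -10048944.0 m, y 173323.5 m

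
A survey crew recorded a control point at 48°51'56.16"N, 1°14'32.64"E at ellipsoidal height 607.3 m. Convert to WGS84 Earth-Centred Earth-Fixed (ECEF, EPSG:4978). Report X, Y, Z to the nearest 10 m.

X 4203110 m, Y 91150 m, Z 4781200 m

WGS84: a = 6378137 m, e² = 0.006694380; N(φ) = a/√(1−e²sin²φ) = 6390282.004 m.
X = (N+h)·cosφ·cosλ = 4203114.793 m; Y = (N+h)·cosφ·sinλ = 91154.505 m; Z = (N(1−e²)+h)·sinφ = 4781197.196 m.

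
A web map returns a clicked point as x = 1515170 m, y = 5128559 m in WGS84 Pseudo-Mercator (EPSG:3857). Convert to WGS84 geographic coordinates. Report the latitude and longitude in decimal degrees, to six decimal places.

lat 41.783200°, lon 13.611004°

R = 6378137 m. λ = x/R = 13.61100369°.
φ = 2·arctan(exp(y/R)) − 90° = 2·arctan(2.23465) − 90° = 41.78320016°.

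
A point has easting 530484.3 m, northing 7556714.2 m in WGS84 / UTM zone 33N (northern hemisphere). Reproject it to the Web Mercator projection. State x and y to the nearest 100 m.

Unproject from UTM 33N (λ₀ = 15°) → φ = 68.12260009°, λ = 15.73310072°.
Web Mercator (R = 6378137 m): x = 1751400.761 m, y = 10483526.458 m.

x 1751400 m, y 10483500 m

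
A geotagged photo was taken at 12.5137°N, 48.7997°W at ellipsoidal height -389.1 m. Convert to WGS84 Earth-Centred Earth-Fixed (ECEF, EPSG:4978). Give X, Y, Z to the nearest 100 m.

WGS84: a = 6378137 m, e² = 0.006694380; N(φ) = a/√(1−e²sin²φ) = 6379139.505 m.
X = (N+h)·cosφ·cosλ = 4101827.562 m; Y = (N+h)·cosφ·sinλ = -4685430.378 m; Z = (N(1−e²)+h)·sinφ = 1372850.416 m.

X 4101800 m, Y -4685400 m, Z 1372900 m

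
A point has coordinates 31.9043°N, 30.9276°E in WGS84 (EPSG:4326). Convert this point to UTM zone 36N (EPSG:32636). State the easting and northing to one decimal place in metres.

Zone 36 central meridian λ₀ = 6×36 − 183 = 33°; Δλ = -2.0724°.
Transverse Mercator on WGS84 with k₀ = 0.9996 gives E = 304028.693 m, N = 3531701.751 m.

E 304028.7 m, N 3531701.8 m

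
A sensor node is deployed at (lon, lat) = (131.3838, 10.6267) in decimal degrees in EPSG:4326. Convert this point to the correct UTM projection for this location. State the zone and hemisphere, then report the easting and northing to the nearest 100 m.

Zone 52N: E 760800 m, N 1175700 m

Longitude 131.3838° lies in the 6° band [126°, 132°), giving zone 52; latitude is north of the equator, so 52N.
Zone 52 central meridian λ₀ = 6×52 − 183 = 129°; Δλ = +2.3838°.
Transverse Mercator on WGS84 with k₀ = 0.9996 gives E = 760808.255 m, N = 1175704.918 m.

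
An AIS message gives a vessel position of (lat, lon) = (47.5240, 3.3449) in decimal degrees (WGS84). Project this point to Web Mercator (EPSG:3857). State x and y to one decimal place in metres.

Web Mercator is spherical with R = a = 6378137 m.
x = R·λ = 6378137 × 0.058379518 = 372352.565 m.
y = R·ln tan(π/4 + φ/2) = 6378137 × 0.945107888 = 6028027.592 m.

x 372352.6 m, y 6028027.6 m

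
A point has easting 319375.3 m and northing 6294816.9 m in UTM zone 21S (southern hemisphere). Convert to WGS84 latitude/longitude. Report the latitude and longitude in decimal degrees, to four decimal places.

lat -33.4709°, lon -58.9438°

Zone 21S: λ₀ = -57°, k₀ = 0.9996, false easting 500000 m, false northing 10000000 m.
Meridian distance M = (N − FN)/k₀ = -3706665.8 m.
Inverse transverse Mercator on WGS84 gives φ = -33.47089983°, λ = -58.94380043°.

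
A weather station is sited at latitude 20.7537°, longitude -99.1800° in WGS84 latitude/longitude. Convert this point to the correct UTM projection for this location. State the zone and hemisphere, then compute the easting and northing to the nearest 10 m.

Zone 14N: E 481260 m, N 2294900 m

Longitude -99.1800° lies in the 6° band [-102°, -96°), giving zone 14; latitude is north of the equator, so 14N.
Zone 14 central meridian λ₀ = 6×14 − 183 = -99°; Δλ = -0.1800°.
Transverse Mercator on WGS84 with k₀ = 0.9996 gives E = 481262.274 m, N = 2294899.765 m.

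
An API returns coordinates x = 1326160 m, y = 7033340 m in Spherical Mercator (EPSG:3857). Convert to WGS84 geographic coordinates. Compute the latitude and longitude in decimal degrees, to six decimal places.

R = 6378137 m. λ = x/R = 11.91309797°.
φ = 2·arctan(exp(y/R)) − 90° = 2·arctan(3.01237) − 90° = 53.27130216°.

lat 53.271302°, lon 11.913098°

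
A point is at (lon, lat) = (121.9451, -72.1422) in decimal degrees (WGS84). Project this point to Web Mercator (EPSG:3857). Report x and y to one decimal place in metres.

x 13574866.4 m, y -11804607.1 m

Web Mercator is spherical with R = a = 6378137 m.
x = R·λ = 6378137 × 2.128343502 = 13574866.437 m.
y = R·ln tan(π/4 + φ/2) = 6378137 × -1.850792336 = -11804607.075 m.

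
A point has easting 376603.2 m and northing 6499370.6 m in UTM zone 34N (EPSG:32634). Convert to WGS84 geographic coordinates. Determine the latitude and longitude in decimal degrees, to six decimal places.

lat 58.617100°, lon 18.875501°

Zone 34N: λ₀ = 21°, k₀ = 0.9996, false easting 500000 m.
Meridian distance M = (N − FN)/k₀ = 6501971.4 m.
Inverse transverse Mercator on WGS84 gives φ = 58.61710030°, λ = 18.87550079°.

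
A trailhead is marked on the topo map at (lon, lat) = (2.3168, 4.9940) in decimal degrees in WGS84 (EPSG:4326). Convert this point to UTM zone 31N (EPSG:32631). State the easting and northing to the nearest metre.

E 424262 m, N 552040 m

Zone 31 central meridian λ₀ = 6×31 − 183 = 3°; Δλ = -0.6832°.
Transverse Mercator on WGS84 with k₀ = 0.9996 gives E = 424261.842 m, N = 552040.376 m.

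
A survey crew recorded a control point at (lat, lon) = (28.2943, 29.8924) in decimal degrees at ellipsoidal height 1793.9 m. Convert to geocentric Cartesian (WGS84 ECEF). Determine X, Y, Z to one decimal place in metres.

X 4873990.5 m, Y 2801808.6 m, Z 3006113.4 m

WGS84: a = 6378137 m, e² = 0.006694380; N(φ) = a/√(1−e²sin²φ) = 6382939.001 m.
X = (N+h)·cosφ·cosλ = 4873990.511 m; Y = (N+h)·cosφ·sinλ = 2801808.632 m; Z = (N(1−e²)+h)·sinφ = 3006113.352 m.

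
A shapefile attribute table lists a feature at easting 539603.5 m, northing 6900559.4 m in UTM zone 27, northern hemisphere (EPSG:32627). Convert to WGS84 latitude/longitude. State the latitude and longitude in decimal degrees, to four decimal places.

Zone 27N: λ₀ = -21°, k₀ = 0.9996, false easting 500000 m.
Meridian distance M = (N − FN)/k₀ = 6903320.7 m.
Inverse transverse Mercator on WGS84 gives φ = 62.23469960°, λ = -20.23799945°.

lat 62.2347°, lon -20.2380°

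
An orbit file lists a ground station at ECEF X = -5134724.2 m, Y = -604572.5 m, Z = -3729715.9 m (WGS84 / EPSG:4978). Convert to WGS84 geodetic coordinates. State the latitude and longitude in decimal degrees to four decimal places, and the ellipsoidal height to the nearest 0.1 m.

λ = atan2(Y, X) = -173.28479995°; p = √(X²+Y²) = 5170193.5 m.
Bowring's method on WGS84 (a = 6378137 m, b = 6356752.314 m) gives φ = -35.98890018°, h = 4289.613 m.

lat -35.9889°, lon -173.2848°, h 4289.6 m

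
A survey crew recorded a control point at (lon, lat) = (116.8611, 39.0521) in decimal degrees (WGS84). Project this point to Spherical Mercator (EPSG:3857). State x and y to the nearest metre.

x 13008918 m, y 4729137 m

Web Mercator is spherical with R = a = 6378137 m.
x = R·λ = 6378137 × 2.039610963 = 13008918.146 m.
y = R·ln tan(π/4 + φ/2) = 6378137 × 0.741460586 = 4729137.201 m.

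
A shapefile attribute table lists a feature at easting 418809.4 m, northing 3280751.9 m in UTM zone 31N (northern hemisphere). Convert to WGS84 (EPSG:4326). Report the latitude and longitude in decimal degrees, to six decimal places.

lat 29.654100°, lon 2.161100°

Zone 31N: λ₀ = 3°, k₀ = 0.9996, false easting 500000 m.
Meridian distance M = (N − FN)/k₀ = 3282064.7 m.
Inverse transverse Mercator on WGS84 gives φ = 29.65409977°, λ = 2.16109973°.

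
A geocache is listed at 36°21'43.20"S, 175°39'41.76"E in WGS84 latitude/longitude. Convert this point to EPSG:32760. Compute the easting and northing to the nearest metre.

Zone 60 central meridian λ₀ = 6×60 − 183 = 177°; Δλ = -1.3384°.
Transverse Mercator on WGS84 with k₀ = 0.9996 gives E = 379923.616 m, N = 5975067.654 m.

E 379924 m, N 5975068 m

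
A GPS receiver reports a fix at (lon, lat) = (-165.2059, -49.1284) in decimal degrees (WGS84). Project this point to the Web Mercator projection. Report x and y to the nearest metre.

Web Mercator is spherical with R = a = 6378137 m.
x = R·λ = 6378137 × -2.883386899 = -18390636.664 m.
y = R·ln tan(π/4 + φ/2) = 6378137 × -0.987228142 = -6296676.337 m.

x -18390637 m, y -6296676 m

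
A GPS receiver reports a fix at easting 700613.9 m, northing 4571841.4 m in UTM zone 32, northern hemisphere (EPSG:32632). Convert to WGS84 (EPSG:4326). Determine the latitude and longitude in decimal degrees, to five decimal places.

lat 41.27310°, lon 11.39520°

Zone 32N: λ₀ = 9°, k₀ = 0.9996, false easting 500000 m.
Meridian distance M = (N − FN)/k₀ = 4573670.9 m.
Inverse transverse Mercator on WGS84 gives φ = 41.27309994°, λ = 11.39519978°.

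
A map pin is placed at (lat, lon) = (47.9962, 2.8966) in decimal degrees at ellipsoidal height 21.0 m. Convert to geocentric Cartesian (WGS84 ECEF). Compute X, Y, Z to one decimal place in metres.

X 4270582.6 m, Y 216084.3 m, Z 4716609.2 m

WGS84: a = 6378137 m, e² = 0.006694380; N(φ) = a/√(1−e²sin²φ) = 6389958.576 m.
X = (N+h)·cosφ·cosλ = 4270582.586 m; Y = (N+h)·cosφ·sinλ = 216084.310 m; Z = (N(1−e²)+h)·sinφ = 4716609.202 m.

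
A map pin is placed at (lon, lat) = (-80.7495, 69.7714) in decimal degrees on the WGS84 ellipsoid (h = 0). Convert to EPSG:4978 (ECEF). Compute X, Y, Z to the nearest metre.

X 355562 m, Y -2183109 m, Z 5962270 m

WGS84: a = 6378137 m, e² = 0.006694380; N(φ) = a/√(1−e²sin²φ) = 6397016.986 m.
X = (N+h)·cosφ·cosλ = 355561.502 m; Y = (N+h)·cosφ·sinλ = -2183109.415 m; Z = (N(1−e²)+h)·sinφ = 5962269.770 m.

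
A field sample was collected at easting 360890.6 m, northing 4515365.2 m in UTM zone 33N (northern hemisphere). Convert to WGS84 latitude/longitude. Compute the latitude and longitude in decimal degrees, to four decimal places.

Zone 33N: λ₀ = 15°, k₀ = 0.9996, false easting 500000 m.
Meridian distance M = (N − FN)/k₀ = 4517172.1 m.
Inverse transverse Mercator on WGS84 gives φ = 40.77750035°, λ = 13.35150012°.

lat 40.7775°, lon 13.3515°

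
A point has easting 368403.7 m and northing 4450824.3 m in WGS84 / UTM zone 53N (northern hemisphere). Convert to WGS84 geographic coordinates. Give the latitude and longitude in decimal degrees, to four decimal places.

lat 40.1975°, lon 133.4539°

Zone 53N: λ₀ = 135°, k₀ = 0.9996, false easting 500000 m.
Meridian distance M = (N − FN)/k₀ = 4452605.3 m.
Inverse transverse Mercator on WGS84 gives φ = 40.19750013°, λ = 133.45390029°.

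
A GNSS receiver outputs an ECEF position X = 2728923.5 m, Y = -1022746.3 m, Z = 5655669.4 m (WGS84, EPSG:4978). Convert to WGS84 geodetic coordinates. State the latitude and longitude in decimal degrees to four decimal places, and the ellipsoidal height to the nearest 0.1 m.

lat 62.8950°, lon -20.5450°, h 1139.2 m

λ = atan2(Y, X) = -20.54499985°; p = √(X²+Y²) = 2914281.0 m.
Bowring's method on WGS84 (a = 6378137 m, b = 6356752.314 m) gives φ = 62.89499960°, h = 1139.188 m.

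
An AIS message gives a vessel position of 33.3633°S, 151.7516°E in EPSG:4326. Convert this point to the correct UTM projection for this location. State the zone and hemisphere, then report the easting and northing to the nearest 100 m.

Zone 56S: E 383900 m, N 6307700 m

Longitude 151.7516° lies in the 6° band [150°, 156°), giving zone 56; latitude is south of the equator, so 56S.
Zone 56 central meridian λ₀ = 6×56 − 183 = 153°; Δλ = -1.2484°.
Transverse Mercator on WGS84 with k₀ = 0.9996 gives E = 383856.305 m, N = 6307740.489 m.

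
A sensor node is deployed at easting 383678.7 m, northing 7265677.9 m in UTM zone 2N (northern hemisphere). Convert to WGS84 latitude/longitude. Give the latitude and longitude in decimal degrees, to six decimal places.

Zone 2N: λ₀ = -171°, k₀ = 0.9996, false easting 500000 m.
Meridian distance M = (N − FN)/k₀ = 7268585.3 m.
Inverse transverse Mercator on WGS84 gives φ = 65.49260036°, λ = -173.51360056°.

lat 65.492600°, lon -173.513601°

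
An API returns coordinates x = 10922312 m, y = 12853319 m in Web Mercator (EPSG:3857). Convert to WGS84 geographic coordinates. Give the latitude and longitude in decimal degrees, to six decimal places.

R = 6378137 m. λ = x/R = 98.11679808°.
φ = 2·arctan(exp(y/R)) − 90° = 2·arctan(7.50234) − 90° = 74.81539986°.

lat 74.815400°, lon 98.116798°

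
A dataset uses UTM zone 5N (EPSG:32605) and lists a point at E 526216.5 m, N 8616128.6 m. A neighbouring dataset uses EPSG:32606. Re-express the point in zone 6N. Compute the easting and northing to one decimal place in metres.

E 382740.5 m, N 8620789.2 m

UTM 5N → geographic: φ = 77.61929966°, λ = -151.90460089°.
UTM 6N (λ₀ = -147°) forward: E = 382740.466 m, N = 8620789.161 m.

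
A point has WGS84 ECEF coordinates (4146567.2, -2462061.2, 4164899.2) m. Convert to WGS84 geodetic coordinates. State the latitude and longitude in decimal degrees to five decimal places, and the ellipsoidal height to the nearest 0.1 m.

λ = atan2(Y, X) = -30.70009978°; p = √(X²+Y²) = 4822423.1 m.
Bowring's method on WGS84 (a = 6378137 m, b = 6356752.314 m) gives φ = 41.00600039°, h = 3007.155 m.

lat 41.00600°, lon -30.70010°, h 3007.2 m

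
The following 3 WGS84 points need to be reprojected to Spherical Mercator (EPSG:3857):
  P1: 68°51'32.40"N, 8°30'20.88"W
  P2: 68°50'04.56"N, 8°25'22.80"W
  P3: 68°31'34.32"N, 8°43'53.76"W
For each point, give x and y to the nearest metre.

P1: x -946861 m, y 10707128 m; P2: x -937644 m, y 10699601 m; P3: x -971997 m, y 10605172 m

Web Mercator: x = R·λ, y = R·ln tan(π/4+φ/2), R = 6378137 m.
P1 (68.8590°, -8.5058°) → (-946861.325, 10707127.594) m.
P2 (68.8346°, -8.4230°) → (-937644.071, 10699600.647) m.
P3 (68.5262°, -8.7316°) → (-971997.266, 10605171.724) m.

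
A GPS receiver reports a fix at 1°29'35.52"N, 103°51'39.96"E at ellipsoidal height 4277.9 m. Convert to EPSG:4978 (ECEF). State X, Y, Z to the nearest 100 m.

X -1528500 m, Y 6194500 m, Z 165200 m

WGS84: a = 6378137 m, e² = 0.006694380; N(φ) = a/√(1−e²sin²φ) = 6378151.497 m.
X = (N+h)·cosφ·cosλ = -1528512.596 m; Y = (N+h)·cosφ·sinλ = 6194464.744 m; Z = (N(1−e²)+h)·sinφ = 165202.669 m.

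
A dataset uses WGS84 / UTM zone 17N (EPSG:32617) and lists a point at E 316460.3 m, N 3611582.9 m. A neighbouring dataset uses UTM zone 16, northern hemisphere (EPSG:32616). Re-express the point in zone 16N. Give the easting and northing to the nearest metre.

UTM 17N → geographic: φ = 32.62659994°, λ = -82.95639978°.
UTM 16N (λ₀ = -87°) forward: E = 879452.156 m, N = 3617119.586 m.

E 879452 m, N 3617120 m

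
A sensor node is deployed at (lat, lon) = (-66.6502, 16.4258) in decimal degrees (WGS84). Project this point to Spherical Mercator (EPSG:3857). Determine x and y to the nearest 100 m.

x 1828500 m, y -10057100 m

Web Mercator is spherical with R = a = 6378137 m.
x = R·λ = 6378137 × 0.286684292 = 1828511.692 m.
y = R·ln tan(π/4 + φ/2) = 6378137 × -1.576809938 = -10057109.808 m.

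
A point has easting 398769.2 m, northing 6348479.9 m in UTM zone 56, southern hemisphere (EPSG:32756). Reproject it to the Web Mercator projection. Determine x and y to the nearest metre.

x 16911256 m, y -3894959 m

Unproject from UTM 56S (λ₀ = 153°) → φ = -32.99740028°, λ = 151.91640043°.
Web Mercator (R = 6378137 m): x = 16911256.340 m, y = -3894958.899 m.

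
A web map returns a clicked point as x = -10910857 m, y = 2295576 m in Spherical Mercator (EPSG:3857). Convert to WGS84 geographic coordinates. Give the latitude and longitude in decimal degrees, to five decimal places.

R = 6378137 m. λ = x/R = -98.01389606°.
φ = 2·arctan(exp(y/R)) − 90° = 2·arctan(1.43321) − 90° = 20.19019669°.

lat 20.19020°, lon -98.01390°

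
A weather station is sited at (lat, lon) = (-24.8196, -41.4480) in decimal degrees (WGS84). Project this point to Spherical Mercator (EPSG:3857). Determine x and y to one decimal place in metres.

x -4613970.3 m, y -2853602.8 m

Web Mercator is spherical with R = a = 6378137 m.
x = R·λ = 6378137 × -0.723404068 = -4613970.254 m.
y = R·ln tan(π/4 + φ/2) = 6378137 × -0.447403805 = -2853602.763 m.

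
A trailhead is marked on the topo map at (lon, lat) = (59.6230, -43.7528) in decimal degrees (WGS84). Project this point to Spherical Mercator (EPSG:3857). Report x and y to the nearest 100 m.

Web Mercator is spherical with R = a = 6378137 m.
x = R·λ = 6378137 × 1.040617660 = 6637202.000 m.
y = R·ln tan(π/4 + φ/2) = 6378137 × -0.850917246 = -5427266.768 m.

x 6637200 m, y -5427300 m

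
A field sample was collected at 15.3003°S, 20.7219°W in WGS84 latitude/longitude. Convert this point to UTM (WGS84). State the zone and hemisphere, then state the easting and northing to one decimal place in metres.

Zone 27S: E 529855.8 m, N 8308439.9 m

Longitude -20.7219° lies in the 6° band [-24°, -18°), giving zone 27; latitude is south of the equator, so 27S.
Zone 27 central meridian λ₀ = 6×27 − 183 = -21°; Δλ = +0.2781°.
Transverse Mercator on WGS84 with k₀ = 0.9996 gives E = 529855.795 m, N = 8308439.934 m.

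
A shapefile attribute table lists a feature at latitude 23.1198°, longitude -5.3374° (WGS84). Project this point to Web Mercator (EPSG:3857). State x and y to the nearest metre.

Web Mercator is spherical with R = a = 6378137 m.
x = R·λ = 6378137 × -0.093155203 = -594156.650 m.
y = R·ln tan(π/4 + φ/2) = 6378137 × 0.414935092 = 2646512.865 m.

x -594157 m, y 2646513 m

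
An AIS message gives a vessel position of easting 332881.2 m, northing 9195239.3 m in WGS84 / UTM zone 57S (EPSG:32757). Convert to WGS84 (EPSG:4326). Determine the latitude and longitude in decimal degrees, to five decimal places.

lat -7.27800°, lon 157.48620°

Zone 57S: λ₀ = 159°, k₀ = 0.9996, false easting 500000 m, false northing 10000000 m.
Meridian distance M = (N − FN)/k₀ = -805082.7 m.
Inverse transverse Mercator on WGS84 gives φ = -7.27799987°, λ = 157.48620003°.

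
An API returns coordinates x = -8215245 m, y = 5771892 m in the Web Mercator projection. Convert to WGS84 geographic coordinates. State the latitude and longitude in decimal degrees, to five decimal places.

R = 6378137 m. λ = x/R = -73.79880146°.
φ = 2·arctan(exp(y/R)) − 90° = 2·arctan(2.47181) − 90° = 45.94719990°.

lat 45.94720°, lon -73.79880°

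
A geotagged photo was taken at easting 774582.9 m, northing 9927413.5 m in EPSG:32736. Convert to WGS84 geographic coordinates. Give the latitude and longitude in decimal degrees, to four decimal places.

Zone 36S: λ₀ = 33°, k₀ = 0.9996, false easting 500000 m, false northing 10000000 m.
Meridian distance M = (N − FN)/k₀ = -72615.5 m.
Inverse transverse Mercator on WGS84 gives φ = -0.65609984°, λ = 35.46700034°.

lat -0.6561°, lon 35.4670°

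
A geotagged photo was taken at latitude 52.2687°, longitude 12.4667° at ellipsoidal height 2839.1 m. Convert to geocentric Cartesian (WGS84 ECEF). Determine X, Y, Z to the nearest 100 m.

WGS84: a = 6378137 m, e² = 0.006694380; N(φ) = a/√(1−e²sin²φ) = 6391532.909 m.
X = (N+h)·cosφ·cosλ = 3820830.311 m; Y = (N+h)·cosφ·sinλ = 844728.199 m; Z = (N(1−e²)+h)·sinφ = 5023400.631 m.

X 3820800 m, Y 844700 m, Z 5023400 m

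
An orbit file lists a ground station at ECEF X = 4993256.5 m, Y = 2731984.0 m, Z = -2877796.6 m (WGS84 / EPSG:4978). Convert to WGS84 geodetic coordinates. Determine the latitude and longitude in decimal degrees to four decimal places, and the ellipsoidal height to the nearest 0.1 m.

lat -26.9766°, lon 28.6846°, h 4169.7 m

λ = atan2(Y, X) = 28.68460025°; p = √(X²+Y²) = 5691778.9 m.
Bowring's method on WGS84 (a = 6378137 m, b = 6356752.314 m) gives φ = -26.97659999°, h = 4169.652 m.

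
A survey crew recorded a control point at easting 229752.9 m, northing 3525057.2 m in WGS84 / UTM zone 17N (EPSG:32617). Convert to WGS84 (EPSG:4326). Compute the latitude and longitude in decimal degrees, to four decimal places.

Zone 17N: λ₀ = -81°, k₀ = 0.9996, false easting 500000 m.
Meridian distance M = (N − FN)/k₀ = 3526467.8 m.
Inverse transverse Mercator on WGS84 gives φ = 31.82919997°, λ = -83.85529993°.

lat 31.8292°, lon -83.8553°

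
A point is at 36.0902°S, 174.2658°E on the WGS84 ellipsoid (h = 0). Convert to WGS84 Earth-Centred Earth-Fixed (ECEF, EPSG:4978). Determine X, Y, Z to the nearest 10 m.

X -5134290 m, Y 515570 m, Z -3736280 m

WGS84: a = 6378137 m, e² = 0.006694380; N(φ) = a/√(1−e²sin²φ) = 6385557.753 m.
X = (N+h)·cosφ·cosλ = -5134288.884 m; Y = (N+h)·cosφ·sinλ = 515565.547 m; Z = (N(1−e²)+h)·sinφ = -3736284.151 m.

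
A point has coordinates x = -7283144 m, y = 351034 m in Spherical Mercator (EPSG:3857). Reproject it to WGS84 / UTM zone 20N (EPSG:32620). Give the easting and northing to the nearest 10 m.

Web Mercator inverse (R = 6378137 m) → φ = 3.15180130°, λ = -65.42559572°.
UTM 20N forward: E = 230416.881 m, N = 348686.156 m.

E 230420 m, N 348690 m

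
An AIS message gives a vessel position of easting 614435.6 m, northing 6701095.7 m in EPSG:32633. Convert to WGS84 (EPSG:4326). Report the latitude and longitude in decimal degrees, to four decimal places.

Zone 33N: λ₀ = 15°, k₀ = 0.9996, false easting 500000 m.
Meridian distance M = (N − FN)/k₀ = 6703777.2 m.
Inverse transverse Mercator on WGS84 gives φ = 60.42989998°, λ = 17.07889934°.

lat 60.4299°, lon 17.0789°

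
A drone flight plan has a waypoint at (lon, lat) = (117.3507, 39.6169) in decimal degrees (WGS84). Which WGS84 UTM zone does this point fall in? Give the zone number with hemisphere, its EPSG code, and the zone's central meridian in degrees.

Zone 50N (EPSG:32650), central meridian 117°

UTM zone = ⌊(λ + 180)/6⌋ + 1; 117.3507° ∈ [114°, 120°) → zone 50.
Hemisphere: N (φ ≥ 0).
Central meridian λ₀ = 6×50 − 183 = 117°.
EPSG code: 32650.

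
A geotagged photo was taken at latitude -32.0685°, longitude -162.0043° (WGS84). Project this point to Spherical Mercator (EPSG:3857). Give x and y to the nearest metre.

Web Mercator is spherical with R = a = 6378137 m.
x = R·λ = 6378137 × -2.827508437 = -18034236.182 m.
y = R·ln tan(π/4 + φ/2) = 6378137 × -0.591443188 = -3772305.679 m.

x -18034236 m, y -3772306 m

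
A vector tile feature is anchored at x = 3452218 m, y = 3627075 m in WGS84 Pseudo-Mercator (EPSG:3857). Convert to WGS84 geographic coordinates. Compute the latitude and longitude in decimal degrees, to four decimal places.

lat 30.9563°, lon 31.0118°

R = 6378137 m. λ = x/R = 31.01180194°.
φ = 2·arctan(exp(y/R)) − 90° = 2·arctan(1.76592) − 90° = 30.95629872°.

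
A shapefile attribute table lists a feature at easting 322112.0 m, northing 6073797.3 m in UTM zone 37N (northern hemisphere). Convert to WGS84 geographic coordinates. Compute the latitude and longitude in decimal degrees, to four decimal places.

lat 54.7798°, lon 36.2339°

Zone 37N: λ₀ = 39°, k₀ = 0.9996, false easting 500000 m.
Meridian distance M = (N − FN)/k₀ = 6076227.8 m.
Inverse transverse Mercator on WGS84 gives φ = 54.77979985°, λ = 36.23389936°.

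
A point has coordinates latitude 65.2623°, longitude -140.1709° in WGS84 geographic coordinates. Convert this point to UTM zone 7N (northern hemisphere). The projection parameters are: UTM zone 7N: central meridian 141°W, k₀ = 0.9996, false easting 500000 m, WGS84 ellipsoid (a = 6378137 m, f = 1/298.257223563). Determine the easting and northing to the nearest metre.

Zone 7 central meridian λ₀ = 6×7 − 183 = -141°; Δλ = +0.8291°.
Transverse Mercator on WGS84 with k₀ = 0.9996 gives E = 538712.914 m, N = 7237942.312 m.

E 538713 m, N 7237942 m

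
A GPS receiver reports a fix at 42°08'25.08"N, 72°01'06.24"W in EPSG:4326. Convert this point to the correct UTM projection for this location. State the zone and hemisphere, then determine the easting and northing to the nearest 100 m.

Longitude -72.0184° lies in the 6° band [-78°, -72°), giving zone 18; latitude is north of the equator, so 18N.
Zone 18 central meridian λ₀ = 6×18 − 183 = -75°; Δλ = +2.9816°.
Transverse Mercator on WGS84 with k₀ = 0.9996 gives E = 746397.128 m, N = 4669657.333 m.

Zone 18N: E 746400 m, N 4669700 m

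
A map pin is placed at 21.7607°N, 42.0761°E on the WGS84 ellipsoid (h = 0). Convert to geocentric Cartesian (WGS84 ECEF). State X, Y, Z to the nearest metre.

X 4398873 m, Y 3971355 m, Z 2349824 m

WGS84: a = 6378137 m, e² = 0.006694380; N(φ) = a/√(1−e²sin²φ) = 6381073.240 m.
X = (N+h)·cosφ·cosλ = 4398872.987 m; Y = (N+h)·cosφ·sinλ = 3971354.991 m; Z = (N(1−e²)+h)·sinφ = 2349824.306 m.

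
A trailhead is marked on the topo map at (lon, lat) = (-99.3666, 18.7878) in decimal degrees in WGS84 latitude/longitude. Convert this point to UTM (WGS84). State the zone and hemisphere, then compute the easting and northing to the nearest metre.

Zone 14N: E 461367 m, N 2077388 m

Longitude -99.3666° lies in the 6° band [-102°, -96°), giving zone 14; latitude is north of the equator, so 14N.
Zone 14 central meridian λ₀ = 6×14 − 183 = -99°; Δλ = -0.3666°.
Transverse Mercator on WGS84 with k₀ = 0.9996 gives E = 461366.533 m, N = 2077388.064 m.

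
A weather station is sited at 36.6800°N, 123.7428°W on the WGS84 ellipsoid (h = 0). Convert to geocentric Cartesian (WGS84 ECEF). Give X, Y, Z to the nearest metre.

X -2844699 m, Y -4258551 m, Z 3788973 m

WGS84: a = 6378137 m, e² = 0.006694380; N(φ) = a/√(1−e²sin²φ) = 6385768.395 m.
X = (N+h)·cosφ·cosλ = -2844698.598 m; Y = (N+h)·cosφ·sinλ = -4258550.691 m; Z = (N(1−e²)+h)·sinφ = 3788972.574 m.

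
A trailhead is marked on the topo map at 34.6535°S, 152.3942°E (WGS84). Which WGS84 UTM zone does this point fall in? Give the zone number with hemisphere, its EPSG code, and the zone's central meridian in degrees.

UTM zone = ⌊(λ + 180)/6⌋ + 1; 152.3942° ∈ [150°, 156°) → zone 56.
Hemisphere: S (φ < 0).
Central meridian λ₀ = 6×56 − 183 = 153°.
EPSG code: 32756.

Zone 56S (EPSG:32756), central meridian 153°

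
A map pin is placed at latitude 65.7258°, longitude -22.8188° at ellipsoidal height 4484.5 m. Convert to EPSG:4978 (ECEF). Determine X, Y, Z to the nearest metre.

X 2425313 m, Y -1020444 m, Z 5795533 m

WGS84: a = 6378137 m, e² = 0.006694380; N(φ) = a/√(1−e²sin²φ) = 6395952.109 m.
X = (N+h)·cosφ·cosλ = 2425312.701 m; Y = (N+h)·cosφ·sinλ = -1020444.131 m; Z = (N(1−e²)+h)·sinφ = 5795532.901 m.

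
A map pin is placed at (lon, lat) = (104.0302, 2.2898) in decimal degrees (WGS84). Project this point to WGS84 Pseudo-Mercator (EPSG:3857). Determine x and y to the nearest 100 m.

x 11580600 m, y 255000 m

Web Mercator is spherical with R = a = 6378137 m.
x = R·λ = 6378137 × 1.815669512 = 11580588.891 m.
y = R·ln tan(π/4 + φ/2) = 6378137 × 0.039975192 = 254967.250 m.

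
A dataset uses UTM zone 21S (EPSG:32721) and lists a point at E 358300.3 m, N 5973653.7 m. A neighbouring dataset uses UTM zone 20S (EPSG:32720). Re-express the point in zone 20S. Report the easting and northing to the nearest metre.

E 896639 m, N 5965728 m

UTM 21S → geographic: φ = -36.37180003°, λ = -58.57959986°.
UTM 20S (λ₀ = -63°) forward: E = 896639.277 m, N = 5965728.244 m.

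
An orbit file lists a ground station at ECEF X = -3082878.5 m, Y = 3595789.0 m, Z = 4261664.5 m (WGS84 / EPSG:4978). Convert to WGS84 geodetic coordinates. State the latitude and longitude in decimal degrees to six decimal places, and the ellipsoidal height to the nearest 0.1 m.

lat 42.171000°, lon 130.608400°, h 2926.2 m

λ = atan2(Y, X) = 130.60840023°; p = √(X²+Y²) = 4736437.3 m.
Bowring's method on WGS84 (a = 6378137 m, b = 6356752.314 m) gives φ = 42.17100008°, h = 2926.196 m.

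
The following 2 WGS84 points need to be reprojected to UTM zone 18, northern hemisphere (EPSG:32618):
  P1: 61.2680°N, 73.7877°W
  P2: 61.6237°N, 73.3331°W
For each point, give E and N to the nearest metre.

UTM zone 18N: λ₀ = -75°, k₀ = 0.9996.
P1 (61.2680°, -73.7877°) → (565012.509, 6793242.141) m.
P2 (61.6237°, -73.3331°) → (588375.773, 6833392.313) m.

P1: E 565013 m, N 6793242 m; P2: E 588376 m, N 6833392 m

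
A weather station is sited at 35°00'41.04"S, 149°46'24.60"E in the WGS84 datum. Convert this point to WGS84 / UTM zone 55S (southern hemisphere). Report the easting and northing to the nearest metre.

E 753085 m, N 6122177 m

Zone 55 central meridian λ₀ = 6×55 − 183 = 147°; Δλ = +2.7735°.
Transverse Mercator on WGS84 with k₀ = 0.9996 gives E = 753085.401 m, N = 6122176.646 m.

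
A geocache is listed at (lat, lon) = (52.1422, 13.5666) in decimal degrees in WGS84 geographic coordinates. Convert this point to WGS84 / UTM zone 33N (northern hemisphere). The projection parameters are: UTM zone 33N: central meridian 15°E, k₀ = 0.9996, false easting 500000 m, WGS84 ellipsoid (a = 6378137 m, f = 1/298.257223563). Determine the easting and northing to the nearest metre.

Zone 33 central meridian λ₀ = 6×33 − 183 = 15°; Δλ = -1.4334°.
Transverse Mercator on WGS84 with k₀ = 0.9996 gives E = 401910.927 m, N = 5777823.123 m.

E 401911 m, N 5777823 m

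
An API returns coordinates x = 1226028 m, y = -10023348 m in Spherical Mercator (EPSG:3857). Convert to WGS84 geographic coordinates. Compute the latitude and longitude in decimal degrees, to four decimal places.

lat -66.5297°, lon 11.0136°

R = 6378137 m. λ = x/R = 11.01359691°.
φ = 2·arctan(exp(y/R)) − 90° = 2·arctan(0.20773) − 90° = -66.52970146°.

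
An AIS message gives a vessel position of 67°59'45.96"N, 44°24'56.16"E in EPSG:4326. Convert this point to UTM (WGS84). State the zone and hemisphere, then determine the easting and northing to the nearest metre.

Longitude 44.4156° lies in the 6° band [42°, 48°), giving zone 38; latitude is north of the equator, so 38N.
Zone 38 central meridian λ₀ = 6×38 − 183 = 45°; Δλ = -0.5844°.
Transverse Mercator on WGS84 with k₀ = 0.9996 gives E = 475565.467 m, N = 7542545.019 m.

Zone 38N: E 475565 m, N 7542545 m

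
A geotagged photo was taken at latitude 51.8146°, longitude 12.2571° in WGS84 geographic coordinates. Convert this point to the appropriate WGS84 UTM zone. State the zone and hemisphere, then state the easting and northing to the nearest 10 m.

Zone 33N: E 310940 m, N 5743980 m

Longitude 12.2571° lies in the 6° band [12°, 18°), giving zone 33; latitude is north of the equator, so 33N.
Zone 33 central meridian λ₀ = 6×33 − 183 = 15°; Δλ = -2.7429°.
Transverse Mercator on WGS84 with k₀ = 0.9996 gives E = 310938.492 m, N = 5743976.086 m.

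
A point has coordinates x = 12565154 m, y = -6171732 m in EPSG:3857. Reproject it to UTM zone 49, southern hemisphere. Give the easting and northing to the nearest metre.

Web Mercator inverse (R = 6378137 m) → φ = -48.38849712°, λ = 112.87469886°.
UTM 49S forward: E = 638788.041 m, N = 4638820.571 m.

E 638788 m, N 4638821 m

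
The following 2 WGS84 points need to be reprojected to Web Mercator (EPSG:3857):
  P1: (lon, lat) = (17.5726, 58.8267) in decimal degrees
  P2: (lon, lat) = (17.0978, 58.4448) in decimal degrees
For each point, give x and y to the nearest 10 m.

Web Mercator: x = R·λ, y = R·ln tan(π/4+φ/2), R = 6378137 m.
P1 (58.8267°, 17.5726°) → (1956172.884, 8143024.011) m.
P2 (58.4448°, 17.0978°) → (1903318.390, 8061342.361) m.

P1: x 1956170 m, y 8143020 m; P2: x 1903320 m, y 8061340 m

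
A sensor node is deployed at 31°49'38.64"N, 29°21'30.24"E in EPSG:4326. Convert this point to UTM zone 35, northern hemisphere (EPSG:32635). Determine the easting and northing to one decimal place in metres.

Zone 35 central meridian λ₀ = 6×35 − 183 = 27°; Δλ = +2.3584°.
Transverse Mercator on WGS84 with k₀ = 0.9996 gives E = 723207.960 m, N = 3523728.000 m.

E 723208.0 m, N 3523728.0 m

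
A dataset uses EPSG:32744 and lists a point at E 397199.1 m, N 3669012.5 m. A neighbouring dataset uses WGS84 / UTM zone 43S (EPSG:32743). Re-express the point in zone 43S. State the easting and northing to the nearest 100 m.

UTM 44S → geographic: φ = -57.11070026°, λ = 79.30260037°.
UTM 43S (λ₀ = 75°) forward: E = 760496.731 m, N = 3662071.914 m.

E 760500 m, N 3662100 m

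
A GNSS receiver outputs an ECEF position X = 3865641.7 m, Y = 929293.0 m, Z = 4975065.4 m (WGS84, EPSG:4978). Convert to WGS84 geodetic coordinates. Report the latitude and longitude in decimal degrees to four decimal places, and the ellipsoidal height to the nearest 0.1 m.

λ = atan2(Y, X) = 13.51729963°; p = √(X²+Y²) = 3975773.0 m.
Bowring's method on WGS84 (a = 6378137 m, b = 6356752.314 m) gives φ = 51.55769977°, h = 3458.974 m.

lat 51.5577°, lon 13.5173°, h 3459.0 m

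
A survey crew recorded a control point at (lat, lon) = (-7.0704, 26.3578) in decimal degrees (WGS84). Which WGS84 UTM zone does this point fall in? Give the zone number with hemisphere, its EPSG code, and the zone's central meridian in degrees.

Zone 35S (EPSG:32735), central meridian 27°

UTM zone = ⌊(λ + 180)/6⌋ + 1; 26.3578° ∈ [24°, 30°) → zone 35.
Hemisphere: S (φ < 0).
Central meridian λ₀ = 6×35 − 183 = 27°.
EPSG code: 32735.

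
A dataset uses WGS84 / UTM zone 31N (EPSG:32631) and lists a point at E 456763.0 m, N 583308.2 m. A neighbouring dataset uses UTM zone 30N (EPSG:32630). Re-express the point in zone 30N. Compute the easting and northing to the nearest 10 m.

UTM 31N → geographic: φ = 5.27710017°, λ = 2.60980012°.
UTM 30N (λ₀ = -3°) forward: E = 1122587.361 m, N = 586104.663 m.

E 1122590 m, N 586100 m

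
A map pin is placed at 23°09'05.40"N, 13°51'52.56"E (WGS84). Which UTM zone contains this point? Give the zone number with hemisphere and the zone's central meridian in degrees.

Zone 33N, central meridian 15°

UTM zone = ⌊(λ + 180)/6⌋ + 1; 13.8646° ∈ [12°, 18°) → zone 33.
Hemisphere: N (φ ≥ 0).
Central meridian λ₀ = 6×33 − 183 = 15°.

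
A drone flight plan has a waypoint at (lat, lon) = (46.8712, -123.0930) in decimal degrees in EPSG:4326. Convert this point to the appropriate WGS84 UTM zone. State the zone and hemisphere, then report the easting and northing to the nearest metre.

Zone 10N: E 492913 m, N 5190855 m

Longitude -123.0930° lies in the 6° band [-126°, -120°), giving zone 10; latitude is north of the equator, so 10N.
Zone 10 central meridian λ₀ = 6×10 − 183 = -123°; Δλ = -0.0930°.
Transverse Mercator on WGS84 with k₀ = 0.9996 gives E = 492912.649 m, N = 5190855.393 m.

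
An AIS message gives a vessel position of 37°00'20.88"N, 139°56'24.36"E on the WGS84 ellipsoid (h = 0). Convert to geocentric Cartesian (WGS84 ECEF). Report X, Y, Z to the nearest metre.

WGS84: a = 6378137 m, e² = 0.006694380; N(φ) = a/√(1−e²sin²φ) = 6385885.324 m.
X = (N+h)·cosφ·cosλ = -3903095.536 m; Y = (N+h)·cosφ·sinλ = 3282045.664 m; Z = (N(1−e²)+h)·sinφ = 3817907.199 m.

X -3903096 m, Y 3282046 m, Z 3817907 m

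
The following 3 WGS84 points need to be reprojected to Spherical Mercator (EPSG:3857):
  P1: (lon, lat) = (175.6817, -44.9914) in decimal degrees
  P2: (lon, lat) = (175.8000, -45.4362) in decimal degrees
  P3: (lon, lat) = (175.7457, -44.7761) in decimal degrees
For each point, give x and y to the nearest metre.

Web Mercator: x = R·λ, y = R·ln tan(π/4+φ/2), R = 6378137 m.
P1 (-44.9914°, 175.6817°) → (19556797.386, -5620167.694) m.
P2 (-45.4362°, 175.8000°) → (19569966.481, -5690455.652) m.
P3 (-44.7761°, 175.7457°) → (19563921.833, -5586341.617) m.

P1: x 19556797 m, y -5620168 m; P2: x 19569966 m, y -5690456 m; P3: x 19563922 m, y -5586342 m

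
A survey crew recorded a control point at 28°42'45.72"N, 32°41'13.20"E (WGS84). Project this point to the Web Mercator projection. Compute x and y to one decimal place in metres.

Web Mercator is spherical with R = a = 6378137 m.
x = R·λ = 6378137 × 0.570495773 = 3638700.196 m.
y = R·ln tan(π/4 + φ/2) = 6378137 × 0.523527443 = 3339129.754 m.

x 3638700.2 m, y 3339129.8 m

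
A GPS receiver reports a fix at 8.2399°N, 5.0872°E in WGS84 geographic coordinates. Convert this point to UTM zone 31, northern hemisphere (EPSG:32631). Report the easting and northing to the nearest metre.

E 729920 m, N 911420 m

Zone 31 central meridian λ₀ = 6×31 − 183 = 3°; Δλ = +2.0872°.
Transverse Mercator on WGS84 with k₀ = 0.9996 gives E = 729920.378 m, N = 911419.714 m.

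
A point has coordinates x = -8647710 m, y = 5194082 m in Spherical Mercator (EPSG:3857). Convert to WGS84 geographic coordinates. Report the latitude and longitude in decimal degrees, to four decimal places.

lat 42.2206°, lon -77.6837°

R = 6378137 m. λ = x/R = -77.68370066°.
φ = 2·arctan(exp(y/R)) − 90° = 2·arctan(2.25772) − 90° = 42.22060168°.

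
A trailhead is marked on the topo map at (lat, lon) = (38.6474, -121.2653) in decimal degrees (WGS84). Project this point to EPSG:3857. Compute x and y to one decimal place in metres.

Web Mercator is spherical with R = a = 6378137 m.
x = R·λ = 6378137 × -2.116478753 = -13499191.447 m.
y = R·ln tan(π/4 + φ/2) = 6378137 × 0.732390942 = 4671289.764 m.

x -13499191.4 m, y 4671289.8 m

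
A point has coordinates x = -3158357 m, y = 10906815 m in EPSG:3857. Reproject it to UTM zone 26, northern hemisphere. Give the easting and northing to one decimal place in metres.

Web Mercator inverse (R = 6378137 m) → φ = 69.49659976°, λ = -28.37200366°.
UTM 26N forward: E = 446371.615 m, N = 7710338.314 m.

E 446371.6 m, N 7710338.3 m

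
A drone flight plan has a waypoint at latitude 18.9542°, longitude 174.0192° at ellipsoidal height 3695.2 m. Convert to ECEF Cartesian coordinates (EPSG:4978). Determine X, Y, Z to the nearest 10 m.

X -6005070 m, Y 629120 m, Z 2059760 m

WGS84: a = 6378137 m, e² = 0.006694380; N(φ) = a/√(1−e²sin²φ) = 6380390.560 m.
X = (N+h)·cosφ·cosλ = -6005065.921 m; Y = (N+h)·cosφ·sinλ = 629123.386 m; Z = (N(1−e²)+h)·sinφ = 2059755.569 m.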